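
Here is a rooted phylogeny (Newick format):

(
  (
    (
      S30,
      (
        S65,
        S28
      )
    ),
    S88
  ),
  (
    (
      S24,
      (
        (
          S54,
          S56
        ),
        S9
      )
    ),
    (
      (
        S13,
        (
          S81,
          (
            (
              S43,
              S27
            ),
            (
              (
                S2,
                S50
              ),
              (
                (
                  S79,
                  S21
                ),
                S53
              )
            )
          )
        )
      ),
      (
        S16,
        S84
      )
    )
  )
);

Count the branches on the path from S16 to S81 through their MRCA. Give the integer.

5

The MRCA of S16 and S81 is the node subtending ((S13,(S81,((S43,S27),((S2,S50),((S79,S21),S53))))),(S16,S84)).
From S16 up to that node: 2 branches. From S81 up to the same node: 3 branches. Total: 2 + 3 = 5.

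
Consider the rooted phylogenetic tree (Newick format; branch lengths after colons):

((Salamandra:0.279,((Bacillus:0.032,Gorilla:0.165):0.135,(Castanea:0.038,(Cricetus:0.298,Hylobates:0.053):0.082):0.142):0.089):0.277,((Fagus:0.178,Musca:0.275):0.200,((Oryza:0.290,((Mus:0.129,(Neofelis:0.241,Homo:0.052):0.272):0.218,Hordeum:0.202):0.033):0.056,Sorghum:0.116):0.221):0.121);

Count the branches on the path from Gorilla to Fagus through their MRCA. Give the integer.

7

The MRCA of Gorilla and Fagus is the root of the tree.
From Gorilla up to that node: 4 branches. From Fagus up to the same node: 3 branches. Total: 4 + 3 = 7.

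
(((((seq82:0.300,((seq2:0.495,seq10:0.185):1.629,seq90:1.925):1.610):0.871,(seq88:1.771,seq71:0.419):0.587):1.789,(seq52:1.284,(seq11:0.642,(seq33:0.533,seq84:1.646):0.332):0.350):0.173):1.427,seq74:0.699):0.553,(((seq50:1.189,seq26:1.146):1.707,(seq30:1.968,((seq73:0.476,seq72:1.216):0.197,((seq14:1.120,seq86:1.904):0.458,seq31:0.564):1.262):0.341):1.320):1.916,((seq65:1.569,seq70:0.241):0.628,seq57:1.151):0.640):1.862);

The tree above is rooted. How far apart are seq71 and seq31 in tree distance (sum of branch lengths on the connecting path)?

The path runs seq71 → … → MRCA → … → seq31; the MRCA is the root of the tree.
Branch lengths along that path: 0.419 + 0.587 + 1.789 + 1.427 + 0.553 + 1.862 + 1.916 + 1.320 + 0.341 + 1.262 + 0.564 = 12.040.

12.040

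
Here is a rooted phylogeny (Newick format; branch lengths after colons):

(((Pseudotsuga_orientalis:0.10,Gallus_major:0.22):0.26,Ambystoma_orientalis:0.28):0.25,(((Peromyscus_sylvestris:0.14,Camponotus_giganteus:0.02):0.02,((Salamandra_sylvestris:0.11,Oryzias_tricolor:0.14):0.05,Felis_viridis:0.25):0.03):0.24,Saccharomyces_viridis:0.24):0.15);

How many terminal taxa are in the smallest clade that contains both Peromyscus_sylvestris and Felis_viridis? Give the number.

5

The MRCA of Peromyscus_sylvestris and Felis_viridis is the node subtending ((Peromyscus_sylvestris,Camponotus_giganteus),((Salamandra_sylvestris,Oryzias_tricolor),Felis_viridis)).
That clade contains 5 terminal taxa: Camponotus_giganteus, Felis_viridis, Oryzias_tricolor, Peromyscus_sylvestris, Salamandra_sylvestris.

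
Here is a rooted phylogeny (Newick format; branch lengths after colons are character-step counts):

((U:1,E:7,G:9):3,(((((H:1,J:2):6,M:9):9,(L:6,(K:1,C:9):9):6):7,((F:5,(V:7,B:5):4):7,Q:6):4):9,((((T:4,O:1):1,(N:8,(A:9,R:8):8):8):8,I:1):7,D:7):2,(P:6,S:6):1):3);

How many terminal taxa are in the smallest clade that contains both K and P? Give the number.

19

The MRCA of K and P is the node subtending (((((H,J),M),(L,(K,C))),((F,(V,B)),Q)),((((T,O),(N,(A,R))),I),D),(P,S)).
That clade contains 19 terminal taxa: A, B, C, D, F, H, I, J, K, L, M, N, O, P, Q, R, S, T, V.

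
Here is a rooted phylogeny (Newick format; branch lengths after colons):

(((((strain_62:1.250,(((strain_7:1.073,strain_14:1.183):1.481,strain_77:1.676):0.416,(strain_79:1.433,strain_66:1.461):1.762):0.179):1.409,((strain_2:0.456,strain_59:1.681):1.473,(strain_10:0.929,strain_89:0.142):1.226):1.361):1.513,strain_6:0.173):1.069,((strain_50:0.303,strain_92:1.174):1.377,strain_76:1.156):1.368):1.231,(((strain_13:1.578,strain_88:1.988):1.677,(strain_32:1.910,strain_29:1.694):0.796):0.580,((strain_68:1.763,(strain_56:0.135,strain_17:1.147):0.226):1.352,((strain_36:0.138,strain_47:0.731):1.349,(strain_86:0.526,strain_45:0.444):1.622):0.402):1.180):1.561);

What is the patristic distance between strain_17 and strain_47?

5.207

The path runs strain_17 → … → MRCA → … → strain_47; the MRCA is the node subtending ((strain_68,(strain_56,strain_17)),((strain_36,strain_47),(strain_86,strain_45))).
Branch lengths along that path: 1.147 + 0.226 + 1.352 + 0.402 + 1.349 + 0.731 = 5.207.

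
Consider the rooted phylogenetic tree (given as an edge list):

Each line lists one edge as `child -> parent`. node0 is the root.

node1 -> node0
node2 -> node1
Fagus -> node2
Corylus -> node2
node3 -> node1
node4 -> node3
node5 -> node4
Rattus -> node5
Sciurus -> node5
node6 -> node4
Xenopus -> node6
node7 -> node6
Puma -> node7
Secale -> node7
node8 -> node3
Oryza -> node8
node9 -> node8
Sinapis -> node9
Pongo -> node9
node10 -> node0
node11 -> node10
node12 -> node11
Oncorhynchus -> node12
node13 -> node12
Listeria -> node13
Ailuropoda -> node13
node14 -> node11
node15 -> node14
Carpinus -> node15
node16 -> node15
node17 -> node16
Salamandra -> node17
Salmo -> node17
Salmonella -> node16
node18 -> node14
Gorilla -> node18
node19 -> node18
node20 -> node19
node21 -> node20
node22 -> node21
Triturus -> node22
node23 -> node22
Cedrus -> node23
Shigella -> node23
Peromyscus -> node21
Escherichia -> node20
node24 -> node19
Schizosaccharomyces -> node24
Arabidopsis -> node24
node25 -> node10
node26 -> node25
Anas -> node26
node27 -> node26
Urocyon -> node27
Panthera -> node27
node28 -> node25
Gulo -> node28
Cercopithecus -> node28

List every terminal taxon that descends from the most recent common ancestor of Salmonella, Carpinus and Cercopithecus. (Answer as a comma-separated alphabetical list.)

Tracing Salmonella: it sits inside ((Salamandra,Salmo),Salmonella).
Tracing Carpinus: it sits inside (Carpinus,((Salamandra,Salmo),Salmonella)).
Tracing Cercopithecus: it sits inside (Gulo,Cercopithecus).
The smallest clade enclosing all 3 is (((Oncorhynchus,(Listeria,Ailuropoda)),((Carpinus,((Salamandra,Salmo),Salmonella)),(Gorilla,((((Triturus,(Cedrus,Shigella)),Peromyscus),Escherichia),(Schizosaccharomyces,Arabidopsis))))),((Anas,(Urocyon,Panthera)),(Gulo,Cercopithecus))); the answer is its 20 terminal taxa in alphabetical order.

Ailuropoda, Anas, Arabidopsis, Carpinus, Cedrus, Cercopithecus, Escherichia, Gorilla, Gulo, Listeria, Oncorhynchus, Panthera, Peromyscus, Salamandra, Salmo, Salmonella, Schizosaccharomyces, Shigella, Triturus, Urocyon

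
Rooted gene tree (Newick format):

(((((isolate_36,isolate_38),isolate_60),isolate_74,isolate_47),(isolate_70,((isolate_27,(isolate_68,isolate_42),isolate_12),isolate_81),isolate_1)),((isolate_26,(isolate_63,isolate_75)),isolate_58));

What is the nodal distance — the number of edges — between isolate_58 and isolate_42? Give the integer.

8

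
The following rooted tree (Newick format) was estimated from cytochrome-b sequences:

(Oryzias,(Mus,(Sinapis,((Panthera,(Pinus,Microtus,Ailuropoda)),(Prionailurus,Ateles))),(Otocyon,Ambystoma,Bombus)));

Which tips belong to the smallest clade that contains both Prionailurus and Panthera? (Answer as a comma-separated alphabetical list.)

Ailuropoda, Ateles, Microtus, Panthera, Pinus, Prionailurus

Tracing Prionailurus: it sits inside (Prionailurus,Ateles).
Tracing Panthera: it sits inside (Panthera,(Pinus,Microtus,Ailuropoda)).
The smallest clade enclosing both is ((Panthera,(Pinus,Microtus,Ailuropoda)),(Prionailurus,Ateles)); the answer is its 6 terminal taxa in alphabetical order.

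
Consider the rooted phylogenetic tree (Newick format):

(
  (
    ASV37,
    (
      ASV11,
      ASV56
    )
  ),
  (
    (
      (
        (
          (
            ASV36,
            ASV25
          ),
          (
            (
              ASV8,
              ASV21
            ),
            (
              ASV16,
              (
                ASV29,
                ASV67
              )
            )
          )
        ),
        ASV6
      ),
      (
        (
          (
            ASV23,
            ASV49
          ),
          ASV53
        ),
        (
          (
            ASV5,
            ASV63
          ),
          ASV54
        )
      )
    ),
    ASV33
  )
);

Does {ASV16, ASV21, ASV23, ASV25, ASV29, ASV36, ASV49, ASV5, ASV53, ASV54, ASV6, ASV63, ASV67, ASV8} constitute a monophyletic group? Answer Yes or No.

The most recent common ancestor of these taxa subtends ((((ASV36,ASV25),((ASV8,ASV21),(ASV16,(ASV29,ASV67)))),ASV6),(((ASV23,ASV49),ASV53),((ASV5,ASV63),ASV54))).
That clade has exactly 14 tips — every listed taxon and nothing else — so the group is monophyletic.

Yes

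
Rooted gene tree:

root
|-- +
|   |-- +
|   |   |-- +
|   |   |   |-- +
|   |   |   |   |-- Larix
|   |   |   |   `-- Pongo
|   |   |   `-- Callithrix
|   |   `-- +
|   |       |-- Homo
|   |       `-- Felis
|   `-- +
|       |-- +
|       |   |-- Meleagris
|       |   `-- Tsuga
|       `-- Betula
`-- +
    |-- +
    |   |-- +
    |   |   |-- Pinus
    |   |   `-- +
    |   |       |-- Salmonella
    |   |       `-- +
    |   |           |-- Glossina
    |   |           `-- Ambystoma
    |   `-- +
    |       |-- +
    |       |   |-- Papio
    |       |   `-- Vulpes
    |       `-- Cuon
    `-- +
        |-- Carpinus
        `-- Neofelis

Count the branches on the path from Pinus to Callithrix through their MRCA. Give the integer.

The MRCA of Pinus and Callithrix is the root of the tree.
From Pinus up to that node: 4 branches. From Callithrix up to the same node: 4 branches. Total: 4 + 4 = 8.

8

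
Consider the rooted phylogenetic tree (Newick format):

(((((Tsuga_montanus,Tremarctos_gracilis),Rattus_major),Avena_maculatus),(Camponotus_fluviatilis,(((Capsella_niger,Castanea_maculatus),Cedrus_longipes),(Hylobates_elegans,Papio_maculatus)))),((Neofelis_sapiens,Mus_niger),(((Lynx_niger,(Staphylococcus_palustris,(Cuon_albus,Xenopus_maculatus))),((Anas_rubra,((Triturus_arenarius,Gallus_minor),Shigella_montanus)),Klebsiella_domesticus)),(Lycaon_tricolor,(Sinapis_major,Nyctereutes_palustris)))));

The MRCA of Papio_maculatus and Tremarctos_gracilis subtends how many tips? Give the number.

The MRCA of Papio_maculatus and Tremarctos_gracilis is the node subtending ((((Tsuga_montanus,Tremarctos_gracilis),Rattus_major),Avena_maculatus),(Camponotus_fluviatilis,(((Capsella_niger,Castanea_maculatus),Cedrus_longipes),(Hylobates_elegans,Papio_maculatus)))).
That clade contains 10 terminal taxa: Avena_maculatus, Camponotus_fluviatilis, Capsella_niger, Castanea_maculatus, Cedrus_longipes, Hylobates_elegans, Papio_maculatus, Rattus_major, Tremarctos_gracilis, Tsuga_montanus.

10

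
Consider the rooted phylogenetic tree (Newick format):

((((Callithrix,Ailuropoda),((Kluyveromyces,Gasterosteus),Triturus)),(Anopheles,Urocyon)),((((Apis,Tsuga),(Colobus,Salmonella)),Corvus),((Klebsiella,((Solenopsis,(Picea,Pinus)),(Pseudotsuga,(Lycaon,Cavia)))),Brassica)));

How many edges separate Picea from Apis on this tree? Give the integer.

10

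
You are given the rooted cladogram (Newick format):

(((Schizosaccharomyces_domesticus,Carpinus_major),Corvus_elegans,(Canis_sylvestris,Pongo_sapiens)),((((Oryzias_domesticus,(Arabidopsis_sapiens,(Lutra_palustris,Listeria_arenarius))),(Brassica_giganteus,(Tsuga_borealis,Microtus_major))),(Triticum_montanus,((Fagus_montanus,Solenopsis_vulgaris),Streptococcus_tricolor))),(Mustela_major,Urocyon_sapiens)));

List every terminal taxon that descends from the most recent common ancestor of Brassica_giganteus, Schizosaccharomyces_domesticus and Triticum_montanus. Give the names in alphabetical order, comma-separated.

Tracing Brassica_giganteus: it sits inside (Brassica_giganteus,(Tsuga_borealis,Microtus_major)).
Tracing Schizosaccharomyces_domesticus: it sits inside (Schizosaccharomyces_domesticus,Carpinus_major).
Tracing Triticum_montanus: it sits inside (Triticum_montanus,((Fagus_montanus,Solenopsis_vulgaris),Streptococcus_tricolor)).
The smallest clade enclosing all 3 is the whole tree (their MRCA is the root), so the answer is all 18 tips in alphabetical order.

Arabidopsis_sapiens, Brassica_giganteus, Canis_sylvestris, Carpinus_major, Corvus_elegans, Fagus_montanus, Listeria_arenarius, Lutra_palustris, Microtus_major, Mustela_major, Oryzias_domesticus, Pongo_sapiens, Schizosaccharomyces_domesticus, Solenopsis_vulgaris, Streptococcus_tricolor, Triticum_montanus, Tsuga_borealis, Urocyon_sapiens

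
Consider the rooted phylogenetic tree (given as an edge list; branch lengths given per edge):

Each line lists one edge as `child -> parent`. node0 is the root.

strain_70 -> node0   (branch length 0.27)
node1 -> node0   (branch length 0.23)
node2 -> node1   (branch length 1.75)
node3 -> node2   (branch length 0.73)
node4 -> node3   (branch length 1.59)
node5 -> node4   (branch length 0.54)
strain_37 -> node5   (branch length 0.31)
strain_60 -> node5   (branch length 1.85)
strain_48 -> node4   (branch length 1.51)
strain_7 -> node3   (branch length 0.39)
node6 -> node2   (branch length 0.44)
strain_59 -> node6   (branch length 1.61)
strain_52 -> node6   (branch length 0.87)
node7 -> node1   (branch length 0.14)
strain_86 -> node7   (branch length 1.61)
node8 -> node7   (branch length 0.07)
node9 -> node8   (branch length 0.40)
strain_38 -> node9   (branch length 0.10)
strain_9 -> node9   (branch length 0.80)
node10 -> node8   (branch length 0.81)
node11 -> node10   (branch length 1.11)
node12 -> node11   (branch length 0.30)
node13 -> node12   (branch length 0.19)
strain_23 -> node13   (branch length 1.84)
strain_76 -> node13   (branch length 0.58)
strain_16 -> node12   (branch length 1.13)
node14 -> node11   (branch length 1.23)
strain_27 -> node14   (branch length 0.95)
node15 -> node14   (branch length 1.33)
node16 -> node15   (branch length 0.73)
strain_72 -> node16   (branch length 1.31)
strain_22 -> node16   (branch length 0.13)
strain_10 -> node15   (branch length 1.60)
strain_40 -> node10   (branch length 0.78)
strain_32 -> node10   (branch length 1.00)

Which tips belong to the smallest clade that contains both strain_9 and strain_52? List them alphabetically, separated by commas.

strain_10, strain_16, strain_22, strain_23, strain_27, strain_32, strain_37, strain_38, strain_40, strain_48, strain_52, strain_59, strain_60, strain_7, strain_72, strain_76, strain_86, strain_9

Tracing strain_9: it sits inside (strain_38,strain_9).
Tracing strain_52: it sits inside (strain_59,strain_52).
The smallest clade enclosing both is (((((strain_37,strain_60),strain_48),strain_7),(strain_59,strain_52)),(strain_86,((strain_38,strain_9),((((strain_23,strain_76),strain_16),(strain_27,((strain_72,strain_22),strain_10))),strain_40,strain_32)))); the answer is its 18 terminal taxa in alphabetical order.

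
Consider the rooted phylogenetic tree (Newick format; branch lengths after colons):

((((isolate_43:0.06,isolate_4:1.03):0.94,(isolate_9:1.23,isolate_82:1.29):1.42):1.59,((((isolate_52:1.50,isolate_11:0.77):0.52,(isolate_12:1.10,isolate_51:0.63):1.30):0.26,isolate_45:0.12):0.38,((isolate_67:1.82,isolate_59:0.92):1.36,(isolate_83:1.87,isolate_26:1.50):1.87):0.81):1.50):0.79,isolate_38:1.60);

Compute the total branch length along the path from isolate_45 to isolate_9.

6.24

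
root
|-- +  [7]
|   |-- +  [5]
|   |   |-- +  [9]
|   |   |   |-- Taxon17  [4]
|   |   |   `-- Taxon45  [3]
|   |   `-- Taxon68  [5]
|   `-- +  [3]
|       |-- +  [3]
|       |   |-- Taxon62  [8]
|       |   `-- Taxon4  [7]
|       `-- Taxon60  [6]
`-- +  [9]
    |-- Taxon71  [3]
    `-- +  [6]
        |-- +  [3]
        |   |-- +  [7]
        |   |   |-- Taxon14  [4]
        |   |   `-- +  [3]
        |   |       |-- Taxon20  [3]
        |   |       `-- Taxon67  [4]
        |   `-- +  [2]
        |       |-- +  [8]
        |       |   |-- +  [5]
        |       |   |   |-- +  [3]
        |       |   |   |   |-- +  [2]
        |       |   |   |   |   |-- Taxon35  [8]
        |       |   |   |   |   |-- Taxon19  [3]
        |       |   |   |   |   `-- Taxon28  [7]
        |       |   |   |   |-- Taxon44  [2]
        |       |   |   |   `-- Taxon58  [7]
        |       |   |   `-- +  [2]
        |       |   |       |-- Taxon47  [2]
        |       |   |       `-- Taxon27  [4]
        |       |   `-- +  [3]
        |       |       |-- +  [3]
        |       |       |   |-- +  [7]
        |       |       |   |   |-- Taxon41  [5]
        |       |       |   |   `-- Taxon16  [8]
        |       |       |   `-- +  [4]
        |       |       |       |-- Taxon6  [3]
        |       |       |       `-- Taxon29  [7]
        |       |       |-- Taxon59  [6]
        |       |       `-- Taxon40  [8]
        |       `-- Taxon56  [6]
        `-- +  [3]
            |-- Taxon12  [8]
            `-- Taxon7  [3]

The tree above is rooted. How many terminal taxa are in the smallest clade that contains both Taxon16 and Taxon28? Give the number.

The MRCA of Taxon16 and Taxon28 is the node subtending ((((Taxon35,Taxon19,Taxon28),Taxon44,Taxon58),(Taxon47,Taxon27)),(((Taxon41,Taxon16),(Taxon6,Taxon29)),Taxon59,Taxon40)).
That clade contains 13 terminal taxa: Taxon16, Taxon19, Taxon27, Taxon28, Taxon29, Taxon35, Taxon40, Taxon41, Taxon44, Taxon47, Taxon58, Taxon59, Taxon6.

13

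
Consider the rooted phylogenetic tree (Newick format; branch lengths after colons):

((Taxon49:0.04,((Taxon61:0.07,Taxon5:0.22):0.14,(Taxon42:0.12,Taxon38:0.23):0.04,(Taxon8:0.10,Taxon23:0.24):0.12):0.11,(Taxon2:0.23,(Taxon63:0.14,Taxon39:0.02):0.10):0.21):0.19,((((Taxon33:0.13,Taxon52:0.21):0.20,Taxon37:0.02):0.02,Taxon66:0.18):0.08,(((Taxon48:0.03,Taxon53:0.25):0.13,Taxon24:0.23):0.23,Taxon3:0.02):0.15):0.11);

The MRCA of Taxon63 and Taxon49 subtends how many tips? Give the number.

The MRCA of Taxon63 and Taxon49 is the node subtending (Taxon49,((Taxon61,Taxon5),(Taxon42,Taxon38),(Taxon8,Taxon23)),(Taxon2,(Taxon63,Taxon39))).
That clade contains 10 terminal taxa: Taxon2, Taxon23, Taxon38, Taxon39, Taxon42, Taxon49, Taxon5, Taxon61, Taxon63, Taxon8.

10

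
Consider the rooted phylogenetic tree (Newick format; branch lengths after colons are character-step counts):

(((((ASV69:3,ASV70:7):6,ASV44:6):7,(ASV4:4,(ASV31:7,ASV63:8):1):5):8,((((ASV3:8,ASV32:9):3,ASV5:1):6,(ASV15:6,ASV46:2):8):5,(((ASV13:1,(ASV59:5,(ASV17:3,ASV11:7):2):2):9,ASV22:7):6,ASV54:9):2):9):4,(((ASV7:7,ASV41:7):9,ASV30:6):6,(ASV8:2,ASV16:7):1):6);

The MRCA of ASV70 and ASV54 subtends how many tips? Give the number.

17

The MRCA of ASV70 and ASV54 is the node subtending ((((ASV69,ASV70),ASV44),(ASV4,(ASV31,ASV63))),((((ASV3,ASV32),ASV5),(ASV15,ASV46)),(((ASV13,(ASV59,(ASV17,ASV11))),ASV22),ASV54))).
That clade contains 17 terminal taxa: ASV11, ASV13, ASV15, ASV17, ASV22, ASV3, ASV31, ASV32, ASV4, ASV44, ASV46, ASV5, ASV54, ASV59, ASV63, ASV69, ASV70.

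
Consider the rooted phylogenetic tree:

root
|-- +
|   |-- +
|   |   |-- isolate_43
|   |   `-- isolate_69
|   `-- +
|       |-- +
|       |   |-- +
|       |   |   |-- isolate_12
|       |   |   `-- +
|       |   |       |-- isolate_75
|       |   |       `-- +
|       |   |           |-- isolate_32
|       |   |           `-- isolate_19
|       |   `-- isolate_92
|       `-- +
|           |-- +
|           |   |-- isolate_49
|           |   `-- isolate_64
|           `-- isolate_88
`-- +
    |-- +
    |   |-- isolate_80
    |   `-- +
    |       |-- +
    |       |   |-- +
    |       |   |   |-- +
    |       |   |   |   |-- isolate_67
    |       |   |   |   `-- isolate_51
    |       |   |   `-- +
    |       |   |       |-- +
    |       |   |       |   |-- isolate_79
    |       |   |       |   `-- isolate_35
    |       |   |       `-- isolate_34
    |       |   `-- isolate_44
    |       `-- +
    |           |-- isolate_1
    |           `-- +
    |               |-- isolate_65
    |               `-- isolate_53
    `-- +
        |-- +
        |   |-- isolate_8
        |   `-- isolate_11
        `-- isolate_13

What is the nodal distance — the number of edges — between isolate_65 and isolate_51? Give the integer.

The MRCA of isolate_65 and isolate_51 is the node subtending ((((isolate_67,isolate_51),((isolate_79,isolate_35),isolate_34)),isolate_44),(isolate_1,(isolate_65,isolate_53))).
From isolate_65 up to that node: 3 branches. From isolate_51 up to the same node: 4 branches. Total: 3 + 4 = 7.

7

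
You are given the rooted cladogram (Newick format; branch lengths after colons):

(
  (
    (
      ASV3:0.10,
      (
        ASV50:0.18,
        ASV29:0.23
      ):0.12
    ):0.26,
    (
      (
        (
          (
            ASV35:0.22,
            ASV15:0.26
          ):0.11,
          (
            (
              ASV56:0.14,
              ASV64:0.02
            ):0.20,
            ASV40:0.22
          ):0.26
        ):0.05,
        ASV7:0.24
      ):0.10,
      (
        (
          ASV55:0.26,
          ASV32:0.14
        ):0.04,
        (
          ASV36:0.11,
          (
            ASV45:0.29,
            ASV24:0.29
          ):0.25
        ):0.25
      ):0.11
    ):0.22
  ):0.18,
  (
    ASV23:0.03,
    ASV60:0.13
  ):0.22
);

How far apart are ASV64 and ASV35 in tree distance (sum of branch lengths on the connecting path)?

The path runs ASV64 → … → MRCA → … → ASV35; the MRCA is the node subtending ((ASV35,ASV15),((ASV56,ASV64),ASV40)).
Branch lengths along that path: 0.02 + 0.20 + 0.26 + 0.11 + 0.22 = 0.81.

0.81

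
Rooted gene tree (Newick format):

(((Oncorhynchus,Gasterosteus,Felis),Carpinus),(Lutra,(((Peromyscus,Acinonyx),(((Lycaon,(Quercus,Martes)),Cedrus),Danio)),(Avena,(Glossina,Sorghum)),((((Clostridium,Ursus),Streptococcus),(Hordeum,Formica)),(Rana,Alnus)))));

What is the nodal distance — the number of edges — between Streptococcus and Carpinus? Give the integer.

8

The MRCA of Streptococcus and Carpinus is the root of the tree.
From Streptococcus up to that node: 6 branches. From Carpinus up to the same node: 2 branches. Total: 6 + 2 = 8.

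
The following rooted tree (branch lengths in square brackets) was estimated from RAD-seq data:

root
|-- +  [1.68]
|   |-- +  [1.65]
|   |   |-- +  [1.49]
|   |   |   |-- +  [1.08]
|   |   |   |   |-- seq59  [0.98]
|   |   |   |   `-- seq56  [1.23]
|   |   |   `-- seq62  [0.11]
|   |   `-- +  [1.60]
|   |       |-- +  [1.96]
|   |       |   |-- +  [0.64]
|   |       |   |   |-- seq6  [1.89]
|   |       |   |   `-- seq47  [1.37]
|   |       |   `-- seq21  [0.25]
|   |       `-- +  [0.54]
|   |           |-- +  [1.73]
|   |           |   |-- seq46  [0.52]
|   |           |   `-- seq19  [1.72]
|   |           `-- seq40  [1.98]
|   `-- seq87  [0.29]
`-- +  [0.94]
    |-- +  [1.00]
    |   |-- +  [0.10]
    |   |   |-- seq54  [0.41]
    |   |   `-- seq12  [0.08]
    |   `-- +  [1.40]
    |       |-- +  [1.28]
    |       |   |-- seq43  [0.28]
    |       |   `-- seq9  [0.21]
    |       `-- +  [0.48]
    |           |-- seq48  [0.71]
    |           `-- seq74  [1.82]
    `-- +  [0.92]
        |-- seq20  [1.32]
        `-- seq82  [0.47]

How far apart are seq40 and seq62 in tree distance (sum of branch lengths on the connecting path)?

The path runs seq40 → … → MRCA → … → seq62; the MRCA is the node subtending (((seq59,seq56),seq62),(((seq6,seq47),seq21),((seq46,seq19),seq40))).
Branch lengths along that path: 1.98 + 0.54 + 1.60 + 1.49 + 0.11 = 5.72.

5.72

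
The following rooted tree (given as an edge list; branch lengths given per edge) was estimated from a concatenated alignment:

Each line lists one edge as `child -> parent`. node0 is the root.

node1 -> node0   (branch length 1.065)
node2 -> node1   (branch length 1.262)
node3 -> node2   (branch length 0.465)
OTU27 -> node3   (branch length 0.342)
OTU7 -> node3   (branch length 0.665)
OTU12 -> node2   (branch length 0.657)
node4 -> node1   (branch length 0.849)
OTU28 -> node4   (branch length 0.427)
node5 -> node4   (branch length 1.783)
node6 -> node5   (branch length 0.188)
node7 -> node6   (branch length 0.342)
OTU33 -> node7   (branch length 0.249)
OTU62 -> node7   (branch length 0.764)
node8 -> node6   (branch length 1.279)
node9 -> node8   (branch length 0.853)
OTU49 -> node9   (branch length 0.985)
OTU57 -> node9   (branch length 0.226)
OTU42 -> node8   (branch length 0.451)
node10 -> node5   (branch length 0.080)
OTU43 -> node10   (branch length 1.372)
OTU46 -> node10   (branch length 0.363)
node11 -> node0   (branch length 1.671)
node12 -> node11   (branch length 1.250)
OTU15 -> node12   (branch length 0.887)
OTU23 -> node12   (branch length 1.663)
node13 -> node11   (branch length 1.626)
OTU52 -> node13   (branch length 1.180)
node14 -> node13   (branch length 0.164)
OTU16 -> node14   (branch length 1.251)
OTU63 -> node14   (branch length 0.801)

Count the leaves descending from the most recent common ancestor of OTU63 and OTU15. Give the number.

5

The MRCA of OTU63 and OTU15 is the node subtending ((OTU15,OTU23),(OTU52,(OTU16,OTU63))).
That clade contains 5 terminal taxa: OTU15, OTU16, OTU23, OTU52, OTU63.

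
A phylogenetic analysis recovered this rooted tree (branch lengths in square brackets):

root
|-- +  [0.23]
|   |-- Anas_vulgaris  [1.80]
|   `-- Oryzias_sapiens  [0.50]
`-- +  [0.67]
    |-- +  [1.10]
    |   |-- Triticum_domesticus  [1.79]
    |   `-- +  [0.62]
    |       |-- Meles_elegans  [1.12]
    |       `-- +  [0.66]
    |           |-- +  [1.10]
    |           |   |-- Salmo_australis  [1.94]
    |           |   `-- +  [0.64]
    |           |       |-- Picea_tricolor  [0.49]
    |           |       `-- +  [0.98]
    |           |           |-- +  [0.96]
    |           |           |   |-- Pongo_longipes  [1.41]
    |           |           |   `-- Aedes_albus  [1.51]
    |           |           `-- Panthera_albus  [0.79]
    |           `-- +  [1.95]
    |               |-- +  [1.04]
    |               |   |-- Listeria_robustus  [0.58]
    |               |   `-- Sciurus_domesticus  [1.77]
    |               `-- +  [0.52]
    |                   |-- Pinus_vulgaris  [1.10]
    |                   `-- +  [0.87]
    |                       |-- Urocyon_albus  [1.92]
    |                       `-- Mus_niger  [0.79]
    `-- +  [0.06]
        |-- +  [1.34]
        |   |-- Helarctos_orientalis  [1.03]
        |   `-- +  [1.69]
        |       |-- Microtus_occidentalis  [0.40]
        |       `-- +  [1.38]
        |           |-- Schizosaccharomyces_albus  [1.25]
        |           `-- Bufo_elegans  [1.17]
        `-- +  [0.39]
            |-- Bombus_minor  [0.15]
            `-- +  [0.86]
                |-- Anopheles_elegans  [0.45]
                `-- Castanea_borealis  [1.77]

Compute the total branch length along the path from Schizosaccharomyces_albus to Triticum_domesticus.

The path runs Schizosaccharomyces_albus → … → MRCA → … → Triticum_domesticus; the MRCA is the node subtending ((Triticum_domesticus,(Meles_elegans,((Salmo_australis,(Picea_tricolor,((Pongo_longipes,Aedes_albus),Panthera_albus))),((Listeria_robustus,Sciurus_domesticus),(Pinus_vulgaris,(Urocyon_albus,Mus_niger)))))),((Helarctos_orientalis,(Microtus_occidentalis,(Schizosaccharomyces_albus,Bufo_elegans))),(Bombus_minor,(Anopheles_elegans,Castanea_borealis)))).
Branch lengths along that path: 1.25 + 1.38 + 1.69 + 1.34 + 0.06 + 1.10 + 1.79 = 8.61.

8.61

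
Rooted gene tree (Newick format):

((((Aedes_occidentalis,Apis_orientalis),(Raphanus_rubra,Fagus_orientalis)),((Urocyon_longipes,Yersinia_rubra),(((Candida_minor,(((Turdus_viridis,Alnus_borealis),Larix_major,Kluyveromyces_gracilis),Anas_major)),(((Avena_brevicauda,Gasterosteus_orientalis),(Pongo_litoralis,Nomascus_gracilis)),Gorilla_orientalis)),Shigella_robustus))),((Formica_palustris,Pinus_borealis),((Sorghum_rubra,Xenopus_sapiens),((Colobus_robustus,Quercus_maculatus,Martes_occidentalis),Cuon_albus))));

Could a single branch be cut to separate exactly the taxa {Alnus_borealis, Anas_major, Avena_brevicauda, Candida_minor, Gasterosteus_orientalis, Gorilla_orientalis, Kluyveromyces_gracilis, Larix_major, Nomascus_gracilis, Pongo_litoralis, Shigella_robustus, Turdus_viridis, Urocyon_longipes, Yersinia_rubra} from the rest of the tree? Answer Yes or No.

Yes

The most recent common ancestor of these taxa subtends ((Urocyon_longipes,Yersinia_rubra),(((Candida_minor,(((Turdus_viridis,Alnus_borealis),Larix_major,Kluyveromyces_gracilis),Anas_major)),(((Avena_brevicauda,Gasterosteus_orientalis),(Pongo_litoralis,Nomascus_gracilis)),Gorilla_orientalis)),Shigella_robustus)).
That clade has exactly 14 tips — every listed taxon and nothing else — so the group is monophyletic.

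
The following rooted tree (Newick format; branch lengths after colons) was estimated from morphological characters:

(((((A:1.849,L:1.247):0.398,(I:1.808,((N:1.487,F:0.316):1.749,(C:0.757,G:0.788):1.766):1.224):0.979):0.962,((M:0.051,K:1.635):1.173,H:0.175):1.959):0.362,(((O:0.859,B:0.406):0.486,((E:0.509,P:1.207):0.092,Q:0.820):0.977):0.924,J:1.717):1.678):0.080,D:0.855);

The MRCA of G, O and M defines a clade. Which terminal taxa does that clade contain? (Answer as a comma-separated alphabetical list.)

A, B, C, E, F, G, H, I, J, K, L, M, N, O, P, Q

Tracing G: it sits inside (C,G).
Tracing O: it sits inside (O,B).
Tracing M: it sits inside (M,K).
The smallest clade enclosing all 3 is ((((A,L),(I,((N,F),(C,G)))),((M,K),H)),(((O,B),((E,P),Q)),J)); the answer is its 16 terminal taxa in alphabetical order.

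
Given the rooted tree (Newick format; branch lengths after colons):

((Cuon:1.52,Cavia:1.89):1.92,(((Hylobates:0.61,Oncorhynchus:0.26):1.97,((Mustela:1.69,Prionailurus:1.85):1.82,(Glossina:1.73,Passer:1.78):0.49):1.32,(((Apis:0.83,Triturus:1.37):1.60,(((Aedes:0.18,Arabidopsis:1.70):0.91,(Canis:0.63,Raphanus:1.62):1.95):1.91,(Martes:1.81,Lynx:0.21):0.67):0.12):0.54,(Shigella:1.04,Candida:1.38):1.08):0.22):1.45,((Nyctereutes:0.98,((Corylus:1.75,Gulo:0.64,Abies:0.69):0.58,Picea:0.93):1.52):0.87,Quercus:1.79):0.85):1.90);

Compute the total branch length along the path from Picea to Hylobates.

The path runs Picea → … → MRCA → … → Hylobates; the MRCA is the node subtending (((Hylobates,Oncorhynchus),((Mustela,Prionailurus),(Glossina,Passer)),(((Apis,Triturus),(((Aedes,Arabidopsis),(Canis,Raphanus)),(Martes,Lynx))),(Shigella,Candida))),((Nyctereutes,((Corylus,Gulo,Abies),Picea)),Quercus)).
Branch lengths along that path: 0.93 + 1.52 + 0.87 + 0.85 + 1.45 + 1.97 + 0.61 = 8.20.

8.20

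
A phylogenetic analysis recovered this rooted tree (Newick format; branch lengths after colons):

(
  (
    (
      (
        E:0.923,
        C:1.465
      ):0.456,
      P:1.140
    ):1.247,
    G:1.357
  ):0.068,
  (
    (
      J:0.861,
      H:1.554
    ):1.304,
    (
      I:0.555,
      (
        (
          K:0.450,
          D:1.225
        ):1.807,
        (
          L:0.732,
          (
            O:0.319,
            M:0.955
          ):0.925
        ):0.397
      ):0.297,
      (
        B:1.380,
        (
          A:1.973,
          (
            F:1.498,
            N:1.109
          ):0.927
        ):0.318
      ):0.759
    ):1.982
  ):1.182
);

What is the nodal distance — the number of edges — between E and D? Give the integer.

9

The MRCA of E and D is the root of the tree.
From E up to that node: 4 branches. From D up to the same node: 5 branches. Total: 4 + 5 = 9.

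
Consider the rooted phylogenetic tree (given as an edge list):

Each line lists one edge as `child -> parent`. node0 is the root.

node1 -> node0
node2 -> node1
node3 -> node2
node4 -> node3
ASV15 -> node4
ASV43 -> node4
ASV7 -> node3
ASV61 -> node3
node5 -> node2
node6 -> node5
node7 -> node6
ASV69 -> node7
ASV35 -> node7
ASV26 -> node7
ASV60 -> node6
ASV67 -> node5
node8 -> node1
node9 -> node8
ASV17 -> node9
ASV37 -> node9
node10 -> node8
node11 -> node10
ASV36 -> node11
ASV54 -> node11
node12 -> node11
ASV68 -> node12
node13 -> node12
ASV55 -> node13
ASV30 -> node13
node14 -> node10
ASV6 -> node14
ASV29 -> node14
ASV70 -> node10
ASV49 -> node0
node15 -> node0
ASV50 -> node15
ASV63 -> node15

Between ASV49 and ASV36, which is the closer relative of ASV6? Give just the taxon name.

ASV36

The MRCA of ASV6 and ASV36 subtends ((ASV36,ASV54,(ASV68,(ASV55,ASV30))),(ASV6,ASV29),ASV70) (8 taxa).
The MRCA of ASV6 and ASV49 is the root, subtending the entire tree (22 taxa).
The first is nested inside the second, so ASV6 shares a more recent common ancestor with ASV36.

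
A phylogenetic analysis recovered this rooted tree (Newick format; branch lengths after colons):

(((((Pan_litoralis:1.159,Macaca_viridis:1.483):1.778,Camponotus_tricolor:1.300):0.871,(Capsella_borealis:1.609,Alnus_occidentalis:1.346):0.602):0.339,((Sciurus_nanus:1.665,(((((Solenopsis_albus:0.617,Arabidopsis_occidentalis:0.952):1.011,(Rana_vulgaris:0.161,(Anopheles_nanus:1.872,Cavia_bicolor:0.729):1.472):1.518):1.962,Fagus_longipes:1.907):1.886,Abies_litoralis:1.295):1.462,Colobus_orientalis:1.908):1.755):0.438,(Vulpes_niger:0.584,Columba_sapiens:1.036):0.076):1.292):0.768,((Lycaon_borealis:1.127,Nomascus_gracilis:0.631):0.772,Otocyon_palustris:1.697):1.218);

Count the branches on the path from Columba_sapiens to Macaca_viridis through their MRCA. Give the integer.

7

The MRCA of Columba_sapiens and Macaca_viridis is the node subtending ((((Pan_litoralis,Macaca_viridis),Camponotus_tricolor),(Capsella_borealis,Alnus_occidentalis)),((Sciurus_nanus,(((((Solenopsis_albus,Arabidopsis_occidentalis),(Rana_vulgaris,(Anopheles_nanus,Cavia_bicolor))),Fagus_longipes),Abies_litoralis),Colobus_orientalis)),(Vulpes_niger,Columba_sapiens))).
From Columba_sapiens up to that node: 3 branches. From Macaca_viridis up to the same node: 4 branches. Total: 3 + 4 = 7.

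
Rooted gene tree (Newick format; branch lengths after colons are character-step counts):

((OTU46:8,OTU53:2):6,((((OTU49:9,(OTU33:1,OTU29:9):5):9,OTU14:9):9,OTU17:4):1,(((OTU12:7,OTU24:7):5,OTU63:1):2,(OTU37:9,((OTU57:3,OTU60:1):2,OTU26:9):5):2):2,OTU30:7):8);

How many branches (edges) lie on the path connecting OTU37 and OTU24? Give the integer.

5

The MRCA of OTU37 and OTU24 is the node subtending (((OTU12,OTU24),OTU63),(OTU37,((OTU57,OTU60),OTU26))).
From OTU37 up to that node: 2 branches. From OTU24 up to the same node: 3 branches. Total: 2 + 3 = 5.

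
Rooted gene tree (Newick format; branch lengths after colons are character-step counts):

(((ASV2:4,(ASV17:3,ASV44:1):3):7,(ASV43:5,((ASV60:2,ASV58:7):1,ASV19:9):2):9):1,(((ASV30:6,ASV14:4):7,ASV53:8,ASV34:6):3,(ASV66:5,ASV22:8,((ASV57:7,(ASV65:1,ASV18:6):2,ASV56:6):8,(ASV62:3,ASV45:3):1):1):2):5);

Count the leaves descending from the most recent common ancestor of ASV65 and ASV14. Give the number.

The MRCA of ASV65 and ASV14 is the node subtending (((ASV30,ASV14),ASV53,ASV34),(ASV66,ASV22,((ASV57,(ASV65,ASV18),ASV56),(ASV62,ASV45)))).
That clade contains 12 terminal taxa: ASV14, ASV18, ASV22, ASV30, ASV34, ASV45, ASV53, ASV56, ASV57, ASV62, ASV65, ASV66.

12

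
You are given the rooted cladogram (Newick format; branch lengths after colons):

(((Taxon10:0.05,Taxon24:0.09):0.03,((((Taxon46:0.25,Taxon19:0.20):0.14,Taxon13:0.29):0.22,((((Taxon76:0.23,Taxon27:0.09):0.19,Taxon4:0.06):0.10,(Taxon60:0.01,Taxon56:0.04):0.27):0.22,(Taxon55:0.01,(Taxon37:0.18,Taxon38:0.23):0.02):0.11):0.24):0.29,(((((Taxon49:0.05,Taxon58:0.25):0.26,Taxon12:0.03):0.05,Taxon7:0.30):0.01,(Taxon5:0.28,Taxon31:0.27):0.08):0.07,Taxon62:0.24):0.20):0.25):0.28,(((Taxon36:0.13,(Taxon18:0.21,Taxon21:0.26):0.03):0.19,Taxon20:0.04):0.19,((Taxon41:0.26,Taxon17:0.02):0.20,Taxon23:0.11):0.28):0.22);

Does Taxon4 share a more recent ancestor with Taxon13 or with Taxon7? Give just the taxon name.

The MRCA of Taxon4 and Taxon13 subtends (((Taxon46,Taxon19),Taxon13),((((Taxon76,Taxon27),Taxon4),(Taxon60,Taxon56)),(Taxon55,(Taxon37,Taxon38)))) (11 taxa).
The MRCA of Taxon4 and Taxon7 subtends ((((Taxon46,Taxon19),Taxon13),((((Taxon76,Taxon27),Taxon4),(Taxon60,Taxon56)),(Taxon55,(Taxon37,Taxon38)))),(((((Taxon49,Taxon58),Taxon12),Taxon7),(Taxon5,Taxon31)),Taxon62)) (18 taxa).
The first is nested inside the second, so Taxon4 shares a more recent common ancestor with Taxon13.

Taxon13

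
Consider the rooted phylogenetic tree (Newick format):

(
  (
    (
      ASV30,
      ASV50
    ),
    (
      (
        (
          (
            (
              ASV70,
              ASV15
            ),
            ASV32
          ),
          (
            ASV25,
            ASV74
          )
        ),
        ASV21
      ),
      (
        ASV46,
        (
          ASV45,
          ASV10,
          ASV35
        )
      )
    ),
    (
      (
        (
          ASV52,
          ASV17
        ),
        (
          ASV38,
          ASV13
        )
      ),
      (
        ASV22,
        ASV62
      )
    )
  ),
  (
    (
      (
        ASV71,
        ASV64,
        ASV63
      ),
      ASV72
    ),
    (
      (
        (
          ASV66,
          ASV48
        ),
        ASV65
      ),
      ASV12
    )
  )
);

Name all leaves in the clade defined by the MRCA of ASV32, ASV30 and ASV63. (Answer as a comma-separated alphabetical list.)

ASV10, ASV12, ASV13, ASV15, ASV17, ASV21, ASV22, ASV25, ASV30, ASV32, ASV35, ASV38, ASV45, ASV46, ASV48, ASV50, ASV52, ASV62, ASV63, ASV64, ASV65, ASV66, ASV70, ASV71, ASV72, ASV74

Tracing ASV32: it sits inside ((ASV70,ASV15),ASV32).
Tracing ASV30: it sits inside (ASV30,ASV50).
Tracing ASV63: it sits inside (ASV71,ASV64,ASV63).
The smallest clade enclosing all 3 is the whole tree (their MRCA is the root), so the answer is all 26 tips in alphabetical order.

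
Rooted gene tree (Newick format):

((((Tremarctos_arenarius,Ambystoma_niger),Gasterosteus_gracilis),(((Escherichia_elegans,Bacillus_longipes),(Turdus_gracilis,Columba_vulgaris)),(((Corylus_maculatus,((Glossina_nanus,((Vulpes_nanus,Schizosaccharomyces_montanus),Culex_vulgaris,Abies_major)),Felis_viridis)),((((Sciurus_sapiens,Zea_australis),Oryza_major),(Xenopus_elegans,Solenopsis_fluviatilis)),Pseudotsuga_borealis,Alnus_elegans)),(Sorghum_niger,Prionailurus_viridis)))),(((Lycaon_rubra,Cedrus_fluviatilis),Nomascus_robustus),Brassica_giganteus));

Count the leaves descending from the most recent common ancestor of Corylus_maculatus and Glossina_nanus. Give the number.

7

The MRCA of Corylus_maculatus and Glossina_nanus is the node subtending (Corylus_maculatus,((Glossina_nanus,((Vulpes_nanus,Schizosaccharomyces_montanus),Culex_vulgaris,Abies_major)),Felis_viridis)).
That clade contains 7 terminal taxa: Abies_major, Corylus_maculatus, Culex_vulgaris, Felis_viridis, Glossina_nanus, Schizosaccharomyces_montanus, Vulpes_nanus.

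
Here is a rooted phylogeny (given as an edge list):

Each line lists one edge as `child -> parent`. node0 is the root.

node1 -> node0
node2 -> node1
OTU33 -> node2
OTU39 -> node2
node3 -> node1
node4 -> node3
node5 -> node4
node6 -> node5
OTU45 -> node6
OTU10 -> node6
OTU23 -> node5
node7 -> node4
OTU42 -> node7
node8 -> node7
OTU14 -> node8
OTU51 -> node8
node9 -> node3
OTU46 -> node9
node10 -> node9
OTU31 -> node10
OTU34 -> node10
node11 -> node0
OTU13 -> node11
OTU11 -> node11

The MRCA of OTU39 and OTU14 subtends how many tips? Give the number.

The MRCA of OTU39 and OTU14 is the node subtending ((OTU33,OTU39),((((OTU45,OTU10),OTU23),(OTU42,(OTU14,OTU51))),(OTU46,(OTU31,OTU34)))).
That clade contains 11 terminal taxa: OTU10, OTU14, OTU23, OTU31, OTU33, OTU34, OTU39, OTU42, OTU45, OTU46, OTU51.

11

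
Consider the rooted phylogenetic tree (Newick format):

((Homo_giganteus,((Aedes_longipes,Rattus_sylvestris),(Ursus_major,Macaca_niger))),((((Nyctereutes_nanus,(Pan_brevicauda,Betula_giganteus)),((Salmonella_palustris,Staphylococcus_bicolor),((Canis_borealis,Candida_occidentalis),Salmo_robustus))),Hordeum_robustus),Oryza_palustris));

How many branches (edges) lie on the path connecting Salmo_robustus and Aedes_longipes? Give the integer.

The MRCA of Salmo_robustus and Aedes_longipes is the root of the tree.
From Salmo_robustus up to that node: 6 branches. From Aedes_longipes up to the same node: 4 branches. Total: 6 + 4 = 10.

10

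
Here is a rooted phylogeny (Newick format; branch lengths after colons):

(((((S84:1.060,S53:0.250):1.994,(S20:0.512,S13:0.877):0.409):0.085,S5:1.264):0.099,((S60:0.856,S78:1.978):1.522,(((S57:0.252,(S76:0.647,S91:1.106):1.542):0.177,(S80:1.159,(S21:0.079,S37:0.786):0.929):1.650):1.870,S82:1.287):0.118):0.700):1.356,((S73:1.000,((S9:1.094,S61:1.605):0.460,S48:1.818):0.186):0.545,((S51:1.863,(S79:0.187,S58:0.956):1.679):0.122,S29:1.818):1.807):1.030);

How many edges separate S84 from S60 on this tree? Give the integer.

The MRCA of S84 and S60 is the node subtending ((((S84,S53),(S20,S13)),S5),((S60,S78),(((S57,(S76,S91)),(S80,(S21,S37))),S82))).
From S84 up to that node: 4 branches. From S60 up to the same node: 3 branches. Total: 4 + 3 = 7.

7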